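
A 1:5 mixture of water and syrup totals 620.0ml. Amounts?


Total parts = 1 + 5 = 6
water: 620.0 × 1/6 = 103.3ml
syrup: 620.0 × 5/6 = 516.7ml
= 103.3ml and 516.7ml

103.3ml and 516.7ml


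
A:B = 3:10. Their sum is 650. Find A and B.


Let A = 3k, B = 10k.
3k + 10k = 650
13k = 650 → k = 650/13 = 50
A = 3×50 = 150, B = 10×50 = 500
= A = 150, B = 500

A = 150, B = 500


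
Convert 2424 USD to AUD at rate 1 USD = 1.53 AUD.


Amount × rate = 2424 × 1.53
= 3708.72 AUD

3708.72 AUD


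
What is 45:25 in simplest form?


GCD(45, 25) = 5
45/5 : 25/5
= 9:5

9:5


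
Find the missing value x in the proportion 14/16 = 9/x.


Cross multiply: 14 × x = 16 × 9
14x = 144
x = 144 / 14
= 10.29

10.29


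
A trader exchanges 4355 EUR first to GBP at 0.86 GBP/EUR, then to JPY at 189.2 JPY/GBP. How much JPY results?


Step 1: 4355 EUR × 0.86 = 3745.30 GBP
Step 2: 3745.30 GBP × 189.2 = 708610.76 JPY
Implied rate EUR→JPY = 0.86 × 189.2 = 162.7120
= 708610.76 JPY

708610.76 JPY


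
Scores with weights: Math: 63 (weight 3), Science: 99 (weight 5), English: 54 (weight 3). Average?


Numerator = 63×3 + 99×5 + 54×3
= 189 + 495 + 162
= 846
Total weight = 11
Weighted avg = 846/11
= 76.91

76.91


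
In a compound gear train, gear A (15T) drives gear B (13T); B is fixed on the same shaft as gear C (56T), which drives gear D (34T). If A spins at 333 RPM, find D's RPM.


Stage 1: RPM_B = RPM_A × t_A/t_B = 333 × 15/13 = 4995/13 ≈ 384.23
B and C share a shaft → RPM_C = RPM_B
Stage 2: RPM_D = RPM_C × t_C/t_D = RPM_A × (t_A×t_C)/(t_B×t_D)
Overall ratio = (15×56)/(13×34) = 840/442
RPM_D = 333 × 840/442 = 279720/442
≈ 632.85 RPM

632.85 RPM


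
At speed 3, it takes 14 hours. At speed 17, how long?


Inverse proportion: x × y = constant
k = 3 × 14 = 42
y₂ = k / 17 = 42 / 17
= 2.47

2.47


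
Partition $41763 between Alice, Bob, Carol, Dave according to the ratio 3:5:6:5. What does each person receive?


Total parts = 3 + 5 + 6 + 5 = 19
Alice: 41763 × 3/19 = 6594.16
Bob: 41763 × 5/19 = 10990.26
Carol: 41763 × 6/19 = 13188.32
Dave: 41763 × 5/19 = 10990.26
= Alice: $6594.16, Bob: $10990.26, Carol: $13188.32, Dave: $10990.26

Alice: $6594.16, Bob: $10990.26, Carol: $13188.32, Dave: $10990.26


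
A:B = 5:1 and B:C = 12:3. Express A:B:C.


Match B: multiply A:B by 12 → 60:12
Multiply B:C by 1 → 12:3
Combined: 60:12:3
GCD = 3
= 20:4:1

20:4:1


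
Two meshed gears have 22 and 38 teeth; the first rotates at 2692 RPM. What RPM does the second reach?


Gear ratio = 22:38 = 11:19
RPM_B = RPM_A × (teeth_A / teeth_B)
= 2692 × (22/38)
= 1558.5 RPM

1558.5 RPM


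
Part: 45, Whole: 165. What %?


Percentage = (part / whole) × 100
= (45 / 165) × 100
≈ 27.27%

27.27%


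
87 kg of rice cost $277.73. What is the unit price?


Unit rate = total / quantity
= 277.73 / 87
= $3.19 per unit

$3.19 per unit


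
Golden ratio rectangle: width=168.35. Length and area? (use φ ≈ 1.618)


φ = (1 + √5) / 2 ≈ 1.618
Length = width × φ = 168.35 × 1.618 = 272.3903
≈ 272.39
Area = width × length = 168.35 × 272.3903 = 45856.907005 ≈ 45856.91
= Length: 272.39, Area: 45856.91

Length: 272.39, Area: 45856.91


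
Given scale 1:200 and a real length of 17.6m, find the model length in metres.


Model size = real / scale
= 17.6 / 200
= 0.0880 m

0.0880 m


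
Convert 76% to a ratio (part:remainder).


76% means 76 parts out of 100; remainder = 24
Part : remainder = 76:24
GCD = 4
= 19:6

19:6


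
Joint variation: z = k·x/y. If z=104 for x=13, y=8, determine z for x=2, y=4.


z = k·x/y
Solve for k using the known point: k = z·y/x = 104×8/13 = 832/13 = 64.0000
Now evaluate at x=2, y=4:
z = k × 2 / 4 = (832 × 2) / (13 × 4) = 1664/52
= 32.0000

32.0000


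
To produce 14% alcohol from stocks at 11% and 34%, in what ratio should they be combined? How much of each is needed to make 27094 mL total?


Let x parts of 11% mix with y parts of 34%.
11x + 34y = 14(x + y)
11x + 34y = 14x + 14y
x(11 - 14) = y(14 - 34)
x/y = (34 - 14)/(14 - 11) = 20/3
Simplify: 20:3
Total parts = 23; one part = 27094/23 = 1178.00 mL
11% solution: 20×1178.00 = 23560.00 mL
34% solution: 3×1178.00 = 3534.00 mL
= ratio 20:3; 23560.00 mL and 3534.00 mL

ratio 20:3; 23560.00 mL and 3534.00 mL


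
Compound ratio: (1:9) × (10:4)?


Compound ratio = (1×10) : (9×4)
= 10:36
GCD = 2
= 5:18

5:18


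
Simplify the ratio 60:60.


GCD(60, 60) = 60
60/60 : 60/60
= 1:1

1:1


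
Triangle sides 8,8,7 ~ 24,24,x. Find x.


Scale factor = 24/8 = 3
Missing side = 7 × 3
= 21.0

21.0


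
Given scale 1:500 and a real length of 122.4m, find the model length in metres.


Model size = real / scale
= 122.4 / 500
= 0.2448 m

0.2448 m


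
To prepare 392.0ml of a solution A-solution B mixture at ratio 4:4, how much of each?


Total parts = 4 + 4 = 8
solution A: 392.0 × 4/8 = 196.0ml
solution B: 392.0 × 4/8 = 196.0ml
= 196.0ml and 196.0ml

196.0ml and 196.0ml


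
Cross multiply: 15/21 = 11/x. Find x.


Cross multiply: 15 × x = 21 × 11
15x = 231
x = 231 / 15
= 15.40

15.40


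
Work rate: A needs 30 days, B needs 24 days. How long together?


Rate of A = 1/30 per day
Rate of B = 1/24 per day
Combined rate = 1/30 + 1/24 = 54/720 = 0.0750 per day
Days = 1 / combined rate = 720/54
≈ 13.33 days

13.33 days


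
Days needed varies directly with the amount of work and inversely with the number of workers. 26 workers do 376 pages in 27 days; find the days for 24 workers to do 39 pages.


Days ∝ work / workers, so d₂ = d₁ × (m₁/m₂) × (w₂/w₁)
Workers factor (inverse): 26/24 ≈ 1.0833
Work factor (direct): 39/376 ≈ 0.1037
d₂ = 27 × 26/24 × 39/376 = (27 × 26 × 39) / (24 × 376) = 27378/9024
≈ 3.03 days

3.03 days


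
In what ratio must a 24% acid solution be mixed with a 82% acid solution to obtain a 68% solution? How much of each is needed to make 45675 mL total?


Let x parts of 24% mix with y parts of 82%.
24x + 82y = 68(x + y)
24x + 82y = 68x + 68y
x(24 - 68) = y(68 - 82)
x/y = (82 - 68)/(68 - 24) = 14/44
Simplify: 7:22
Total parts = 29; one part = 45675/29 = 1575.00 mL
24% solution: 7×1575.00 = 11025.00 mL
82% solution: 22×1575.00 = 34650.00 mL
= ratio 7:22; 11025.00 mL and 34650.00 mL

ratio 7:22; 11025.00 mL and 34650.00 mL


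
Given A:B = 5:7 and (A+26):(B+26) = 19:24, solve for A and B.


Let A = 5k, B = 7k.
(5k + 26) / (7k + 26) = 19/24
Cross-multiply: 24(5k + 26) = 19(7k + 26)
120k + 624 = 133k + 494
120k - 133k = 494 - 624
-13k = -130
k = -130/-13 = 10
A = 5×10 = 50, B = 7×10 = 70
= A = 50, B = 70

A = 50, B = 70


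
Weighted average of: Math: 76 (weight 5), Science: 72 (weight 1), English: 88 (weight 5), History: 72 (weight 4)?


Numerator = 76×5 + 72×1 + 88×5 + 72×4
= 380 + 72 + 440 + 288
= 1180
Total weight = 15
Weighted avg = 1180/15
= 78.67

78.67


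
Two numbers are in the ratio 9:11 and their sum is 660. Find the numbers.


Let A = 9k, B = 11k.
9k + 11k = 660
20k = 660 → k = 660/20 = 33
A = 9×33 = 297, B = 11×33 = 363
= A = 297, B = 363

A = 297, B = 363


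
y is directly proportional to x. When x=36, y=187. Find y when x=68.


Direct proportion: y/x = constant
k = 187/36 ≈ 5.1944
y₂ = k × 68 = 187 × 68 / 36 = 12716/36
≈ 353.22

353.22


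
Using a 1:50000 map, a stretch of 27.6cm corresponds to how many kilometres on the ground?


Real distance = map distance × scale
= 27.6cm × 50000
= 1380000 cm = 13800.0 m
= 13.800 km

13.800 km


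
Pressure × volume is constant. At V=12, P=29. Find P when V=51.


Inverse proportion: x × y = constant
k = 12 × 29 = 348
y₂ = k / 51 = 348 / 51
= 6.82

6.82


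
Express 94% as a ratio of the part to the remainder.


94% means 94 parts out of 100; remainder = 6
Part : remainder = 94:6
GCD = 2
= 47:3

47:3


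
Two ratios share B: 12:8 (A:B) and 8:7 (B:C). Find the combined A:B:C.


Match B: multiply A:B by 8 → 96:64
Multiply B:C by 8 → 64:56
Combined: 96:64:56
GCD = 8
= 12:8:7

12:8:7


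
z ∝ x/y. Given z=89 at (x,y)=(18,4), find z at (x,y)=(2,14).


z = k·x/y
Solve for k using the known point: k = z·y/x = 89×4/18 = 356/18 ≈ 19.7778
Now evaluate at x=2, y=14:
z = k × 2 / 14 = (356 × 2) / (18 × 14) = 712/252
≈ 2.8254

2.8254


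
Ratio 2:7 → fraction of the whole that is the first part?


Total parts = 2 + 7 = 9
First part: 2/9 = 2/9
= 2/9

2/9


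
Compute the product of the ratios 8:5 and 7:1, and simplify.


Compound ratio = (8×7) : (5×1)
= 56:5
GCD = 1
= 56:5

56:5


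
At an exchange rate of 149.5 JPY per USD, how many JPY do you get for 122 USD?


Amount × rate = 122 × 149.5
= 18239.00 JPY

18239.00 JPY


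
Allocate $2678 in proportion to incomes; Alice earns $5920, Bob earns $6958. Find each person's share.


Total income = 5920 + 6958 = $12878
Alice: $2678 × 5920/12878 = $1231.07
Bob: $2678 × 6958/12878 = $1446.93
= Alice: $1231.07, Bob: $1446.93

Alice: $1231.07, Bob: $1446.93


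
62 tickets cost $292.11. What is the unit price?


Unit rate = total / quantity
= 292.11 / 62
= $4.71 per unit

$4.71 per unit


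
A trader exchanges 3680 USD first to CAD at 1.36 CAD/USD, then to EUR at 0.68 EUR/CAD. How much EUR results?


Step 1: 3680 USD × 1.36 = 5004.80 CAD
Step 2: 5004.80 CAD × 0.68 = 3403.26 EUR
Implied rate USD→EUR = 1.36 × 0.68 = 0.9248
= 3403.26 EUR

3403.26 EUR


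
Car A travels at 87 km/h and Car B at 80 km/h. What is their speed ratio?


Ratio = 87:80
GCD = 1
Simplified = 87:80
Time ratio (same distance) = 80:87
Speed ratio = 87:80

87:80


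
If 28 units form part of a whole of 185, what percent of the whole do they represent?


Percentage = (part / whole) × 100
= (28 / 185) × 100
≈ 15.14%

15.14%


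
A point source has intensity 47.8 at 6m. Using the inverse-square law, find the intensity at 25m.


I₁d₁² = I₂d₂²
I₂ = I₁ × (d₁/d₂)²
= 47.8 × (6/25)²
= 47.8 × 36/625
= 1720.8/625
≈ 2.7533

2.7533


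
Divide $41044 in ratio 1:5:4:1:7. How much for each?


Total parts = 1 + 5 + 4 + 1 + 7 = 18
Part 1: 41044 × 1/18 = 2280.22
Part 2: 41044 × 5/18 = 11401.11
Part 3: 41044 × 4/18 = 9120.89
Part 4: 41044 × 1/18 = 2280.22
Part 5: 41044 × 7/18 = 15961.56
= Part 1: $2280.22, Part 2: $11401.11, Part 3: $9120.89, Part 4: $2280.22, Part 5: $15961.56

Part 1: $2280.22, Part 2: $11401.11, Part 3: $9120.89, Part 4: $2280.22, Part 5: $15961.56


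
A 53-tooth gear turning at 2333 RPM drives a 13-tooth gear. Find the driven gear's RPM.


Gear ratio = 53:13 = 53:13
RPM_B = RPM_A × (teeth_A / teeth_B)
= 2333 × (53/13)
= 9511.5 RPM

9511.5 RPM


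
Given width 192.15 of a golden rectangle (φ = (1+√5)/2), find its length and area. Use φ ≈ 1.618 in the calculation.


φ = (1 + √5) / 2 ≈ 1.618
Length = width × φ = 192.15 × 1.618 = 310.8987
≈ 310.90
Area = width × length = 192.15 × 310.8987 = 59739.185205 ≈ 59739.19
= Length: 310.90, Area: 59739.19

Length: 310.90, Area: 59739.19


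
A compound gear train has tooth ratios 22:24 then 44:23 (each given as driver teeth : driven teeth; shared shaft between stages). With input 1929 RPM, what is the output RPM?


Stage 1: RPM_B = RPM_A × t_A/t_B = 1929 × 22/24 = 42438/24 = 1768.25
B and C share a shaft → RPM_C = RPM_B
Stage 2: RPM_D = RPM_C × t_C/t_D = RPM_A × (t_A×t_C)/(t_B×t_D)
Overall ratio = (22×44)/(24×23) = 968/552
RPM_D = 1929 × 968/552 = 1867272/552
≈ 3382.74 RPM

3382.74 RPM


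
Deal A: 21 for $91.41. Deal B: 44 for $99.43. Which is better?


Deal A: $91.41/21 = $4.3529/unit
Deal B: $99.43/44 = $2.2598/unit
B is cheaper per unit
= Deal B

Deal B


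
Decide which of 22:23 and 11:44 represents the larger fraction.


22/23 = 0.9565
11/44 = 0.2500
0.9565 > 0.2500, so 22:23 is greater
= 22:23

22:23


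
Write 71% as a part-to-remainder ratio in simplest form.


71% means 71 parts out of 100; remainder = 29
Part : remainder = 71:29
GCD = 1
= 71:29

71:29


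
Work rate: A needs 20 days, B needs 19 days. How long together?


Rate of A = 1/20 per day
Rate of B = 1/19 per day
Combined rate = 1/20 + 1/19 = 39/380 ≈ 0.1026 per day
Days = 1 / combined rate = 380/39
≈ 9.74 days

9.74 days


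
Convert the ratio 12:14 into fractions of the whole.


Total parts = 12 + 14 = 26
First part: 12/26 = 6/13
Second part: 14/26 = 7/13
= 6/13 and 7/13

6/13 and 7/13


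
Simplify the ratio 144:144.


GCD(144, 144) = 144
144/144 : 144/144
= 1:1

1:1


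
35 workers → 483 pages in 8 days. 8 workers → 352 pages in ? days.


Days ∝ work / workers, so d₂ = d₁ × (m₁/m₂) × (w₂/w₁)
Workers factor (inverse): 35/8 = 4.3750
Work factor (direct): 352/483 ≈ 0.7288
d₂ = 8 × 35/8 × 352/483 = (8 × 35 × 352) / (8 × 483) = 98560/3864
≈ 25.51 days

25.51 days


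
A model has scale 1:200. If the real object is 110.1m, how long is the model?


Model size = real / scale
= 110.1 / 200
= 0.5505 m

0.5505 m


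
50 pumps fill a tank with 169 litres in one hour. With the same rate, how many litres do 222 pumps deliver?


Direct proportion: y/x = constant
k = 169/50 = 3.3800
y₂ = k × 222 = 169 × 222 / 50 = 37518/50
= 750.36

750.36


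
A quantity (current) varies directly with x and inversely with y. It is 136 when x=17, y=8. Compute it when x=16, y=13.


z = k·x/y
Solve for k using the known point: k = z·y/x = 136×8/17 = 1088/17 = 64.0000
Now evaluate at x=16, y=13:
z = k × 16 / 13 = (1088 × 16) / (17 × 13) = 17408/221
≈ 78.7692

78.7692


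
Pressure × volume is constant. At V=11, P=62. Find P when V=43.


Inverse proportion: x × y = constant
k = 11 × 62 = 682
y₂ = k / 43 = 682 / 43
= 15.86

15.86


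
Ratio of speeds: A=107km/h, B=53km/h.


Ratio = 107:53
GCD = 1
Simplified = 107:53
Time ratio (same distance) = 53:107
Speed ratio = 107:53

107:53


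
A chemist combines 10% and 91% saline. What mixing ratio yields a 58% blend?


Let x parts of 10% mix with y parts of 91%.
10x + 91y = 58(x + y)
10x + 91y = 58x + 58y
x(10 - 58) = y(58 - 91)
x/y = (91 - 58)/(58 - 10) = 33/48
Simplify: 11:16
= 11:16

11:16


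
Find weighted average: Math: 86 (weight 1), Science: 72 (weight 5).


Numerator = 86×1 + 72×5
= 86 + 360
= 446
Total weight = 6
Weighted avg = 446/6
= 74.33

74.33


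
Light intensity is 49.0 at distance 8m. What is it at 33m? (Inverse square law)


I₁d₁² = I₂d₂²
I₂ = I₁ × (d₁/d₂)²
= 49.0 × (8/33)²
= 49.0 × 64/1089
= 3136/1089
≈ 2.8797

2.8797


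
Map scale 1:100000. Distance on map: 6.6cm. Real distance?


Real distance = map distance × scale
= 6.6cm × 100000
= 660000 cm = 6600.0 m
= 6.600 km

6.600 km


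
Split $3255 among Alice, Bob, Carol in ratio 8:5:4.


Total parts = 8 + 5 + 4 = 17
Alice: 3255 × 8/17 = 1531.76
Bob: 3255 × 5/17 = 957.35
Carol: 3255 × 4/17 = 765.88
= Alice: $1531.76, Bob: $957.35, Carol: $765.88

Alice: $1531.76, Bob: $957.35, Carol: $765.88


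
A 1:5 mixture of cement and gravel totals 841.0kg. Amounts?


Total parts = 1 + 5 = 6
cement: 841.0 × 1/6 = 140.2kg
gravel: 841.0 × 5/6 = 700.8kg
= 140.2kg and 700.8kg

140.2kg and 700.8kg


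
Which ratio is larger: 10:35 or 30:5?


10/35 = 0.2857
30/5 = 6.0000
0.2857 < 6.0000, so 10:35 is less
= 30:5

30:5


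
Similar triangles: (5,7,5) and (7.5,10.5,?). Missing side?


Scale factor = 7.5/5 = 1.5
Missing side = 5 × 1.5
= 7.5

7.5


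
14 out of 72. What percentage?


Percentage = (part / whole) × 100
= (14 / 72) × 100
≈ 19.44%

19.44%


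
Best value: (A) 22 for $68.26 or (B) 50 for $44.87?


Deal A: $68.26/22 = $3.1027/unit
Deal B: $44.87/50 = $0.8974/unit
B is cheaper per unit
= Deal B

Deal B


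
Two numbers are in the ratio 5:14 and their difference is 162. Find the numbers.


Let A = 5k, B = 14k.
14k - 5k = 162
9k = 162 → k = 162/9 = 18
A = 5×18 = 90, B = 14×18 = 252
= A = 90, B = 252

A = 90, B = 252


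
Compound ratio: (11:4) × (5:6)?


Compound ratio = (11×5) : (4×6)
= 55:24
GCD = 1
= 55:24

55:24


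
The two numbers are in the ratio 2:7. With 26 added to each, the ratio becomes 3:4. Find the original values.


Let A = 2k, B = 7k.
(2k + 26) / (7k + 26) = 3/4
Cross-multiply: 4(2k + 26) = 3(7k + 26)
8k + 104 = 21k + 78
8k - 21k = 78 - 104
-13k = -26
k = -26/-13 = 2
A = 2×2 = 4, B = 7×2 = 14
= A = 4, B = 14

A = 4, B = 14


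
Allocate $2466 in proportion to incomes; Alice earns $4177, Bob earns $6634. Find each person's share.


Total income = 4177 + 6634 = $10811
Alice: $2466 × 4177/10811 = $952.78
Bob: $2466 × 6634/10811 = $1513.22
= Alice: $952.78, Bob: $1513.22

Alice: $952.78, Bob: $1513.22


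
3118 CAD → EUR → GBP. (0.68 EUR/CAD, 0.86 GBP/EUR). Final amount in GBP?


Step 1: 3118 CAD × 0.68 = 2120.24 EUR
Step 2: 2120.24 EUR × 0.86 = 1823.41 GBP
Implied rate CAD→GBP = 0.68 × 0.86 = 0.5848
= 1823.41 GBP

1823.41 GBP


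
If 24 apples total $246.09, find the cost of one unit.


Unit rate = total / quantity
= 246.09 / 24
= $10.25 per unit

$10.25 per unit


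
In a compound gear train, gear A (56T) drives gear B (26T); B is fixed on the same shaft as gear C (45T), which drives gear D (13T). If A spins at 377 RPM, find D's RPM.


Stage 1: RPM_B = RPM_A × t_A/t_B = 377 × 56/26 = 21112/26 = 812.00
B and C share a shaft → RPM_C = RPM_B
Stage 2: RPM_D = RPM_C × t_C/t_D = RPM_A × (t_A×t_C)/(t_B×t_D)
Overall ratio = (56×45)/(26×13) = 2520/338
RPM_D = 377 × 2520/338 = 950040/338
≈ 2810.77 RPM

2810.77 RPM


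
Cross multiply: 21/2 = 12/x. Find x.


Cross multiply: 21 × x = 2 × 12
21x = 24
x = 24 / 21
= 1.14

1.14


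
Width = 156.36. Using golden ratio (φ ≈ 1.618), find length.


φ = (1 + √5) / 2 ≈ 1.618
Length = width × φ = 156.36 × 1.618 = 252.99048
≈ 252.99

252.99


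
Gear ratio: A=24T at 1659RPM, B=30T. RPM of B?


Gear ratio = 24:30 = 4:5
RPM_B = RPM_A × (teeth_A / teeth_B)
= 1659 × (24/30)
= 1327.2 RPM

1327.2 RPM


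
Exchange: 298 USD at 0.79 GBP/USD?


Amount × rate = 298 × 0.79
= 235.42 GBP

235.42 GBP


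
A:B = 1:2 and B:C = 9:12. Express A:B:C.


Match B: multiply A:B by 9 → 9:18
Multiply B:C by 2 → 18:24
Combined: 9:18:24
GCD = 3
= 3:6:8

3:6:8


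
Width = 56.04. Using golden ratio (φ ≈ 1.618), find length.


φ = (1 + √5) / 2 ≈ 1.618
Length = width × φ = 56.04 × 1.618 = 90.67272
≈ 90.67

90.67


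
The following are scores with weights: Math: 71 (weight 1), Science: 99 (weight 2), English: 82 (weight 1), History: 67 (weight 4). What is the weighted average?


Numerator = 71×1 + 99×2 + 82×1 + 67×4
= 71 + 198 + 82 + 268
= 619
Total weight = 8
Weighted avg = 619/8
= 77.38

77.38


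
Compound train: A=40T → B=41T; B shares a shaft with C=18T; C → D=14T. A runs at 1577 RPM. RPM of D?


Stage 1: RPM_B = RPM_A × t_A/t_B = 1577 × 40/41 = 63080/41 ≈ 1538.54
B and C share a shaft → RPM_C = RPM_B
Stage 2: RPM_D = RPM_C × t_C/t_D = RPM_A × (t_A×t_C)/(t_B×t_D)
Overall ratio = (40×18)/(41×14) = 720/574
RPM_D = 1577 × 720/574 = 1135440/574
≈ 1978.12 RPM

1978.12 RPM


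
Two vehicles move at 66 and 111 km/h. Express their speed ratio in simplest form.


Ratio = 66:111
GCD = 3
Simplified = 22:37
Time ratio (same distance) = 37:22
Speed ratio = 22:37

22:37


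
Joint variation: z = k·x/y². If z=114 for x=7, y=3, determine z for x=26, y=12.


z = k·x/y²
Solve for k using the known point: k = z·y²/x = 114×9/7 = 1026/7 ≈ 146.5714
Now evaluate at x=26, y=12:
z = k × 26 / 144 = (1026 × 26) / (7 × 144) = 26676/1008
≈ 26.4643

26.4643


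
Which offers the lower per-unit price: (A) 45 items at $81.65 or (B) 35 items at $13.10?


Deal A: $81.65/45 = $1.8144/unit
Deal B: $13.10/35 = $0.3743/unit
B is cheaper per unit
= Deal B

Deal B


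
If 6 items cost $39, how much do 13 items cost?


Direct proportion: y/x = constant
k = 39/6 = 6.5000
y₂ = k × 13 = 39 × 13 / 6 = 507/6
= 84.50

84.50


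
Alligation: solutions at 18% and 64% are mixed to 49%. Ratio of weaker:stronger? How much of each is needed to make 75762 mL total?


Let x parts of 18% mix with y parts of 64%.
18x + 64y = 49(x + y)
18x + 64y = 49x + 49y
x(18 - 49) = y(49 - 64)
x/y = (64 - 49)/(49 - 18) = 15/31
Simplify: 15:31
Total parts = 46; one part = 75762/46 = 1647.00 mL
18% solution: 15×1647.00 = 24705.00 mL
64% solution: 31×1647.00 = 51057.00 mL
= ratio 15:31; 24705.00 mL and 51057.00 mL

ratio 15:31; 24705.00 mL and 51057.00 mL


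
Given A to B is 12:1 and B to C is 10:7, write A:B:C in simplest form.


Match B: multiply A:B by 10 → 120:10
Multiply B:C by 1 → 10:7
Combined: 120:10:7
GCD = 1
= 120:10:7

120:10:7


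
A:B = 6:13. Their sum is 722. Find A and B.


Let A = 6k, B = 13k.
6k + 13k = 722
19k = 722 → k = 722/19 = 38
A = 6×38 = 228, B = 13×38 = 494
= A = 228, B = 494

A = 228, B = 494


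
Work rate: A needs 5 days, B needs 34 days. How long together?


Rate of A = 1/5 per day
Rate of B = 1/34 per day
Combined rate = 1/5 + 1/34 = 39/170 ≈ 0.2294 per day
Days = 1 / combined rate = 170/39
≈ 4.36 days

4.36 days


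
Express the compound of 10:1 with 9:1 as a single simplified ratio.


Compound ratio = (10×9) : (1×1)
= 90:1
GCD = 1
= 90:1

90:1


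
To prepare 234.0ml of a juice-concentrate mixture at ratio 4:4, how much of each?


Total parts = 4 + 4 = 8
juice: 234.0 × 4/8 = 117.0ml
concentrate: 234.0 × 4/8 = 117.0ml
= 117.0ml and 117.0ml

117.0ml and 117.0ml


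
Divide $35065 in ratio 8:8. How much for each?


Total parts = 8 + 8 = 16
Part 1: 35065 × 8/16 = 17532.50
Part 2: 35065 × 8/16 = 17532.50
= Part 1: $17532.50, Part 2: $17532.50

Part 1: $17532.50, Part 2: $17532.50


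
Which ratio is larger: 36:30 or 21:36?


36/30 = 1.2000
21/36 = 0.5833
1.2000 > 0.5833, so 36:30 is greater
= 36:30

36:30


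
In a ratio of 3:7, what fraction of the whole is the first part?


Total parts = 3 + 7 = 10
First part: 3/10 = 3/10
= 3/10

3/10


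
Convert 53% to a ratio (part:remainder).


53% means 53 parts out of 100; remainder = 47
Part : remainder = 53:47
GCD = 1
= 53:47

53:47


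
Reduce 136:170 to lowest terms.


GCD(136, 170) = 34
136/34 : 170/34
= 4:5

4:5


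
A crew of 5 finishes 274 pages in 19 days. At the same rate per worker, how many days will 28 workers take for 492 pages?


Days ∝ work / workers, so d₂ = d₁ × (m₁/m₂) × (w₂/w₁)
Workers factor (inverse): 5/28 ≈ 0.1786
Work factor (direct): 492/274 ≈ 1.7956
d₂ = 19 × 5/28 × 492/274 = (19 × 5 × 492) / (28 × 274) = 46740/7672
≈ 6.09 days

6.09 days


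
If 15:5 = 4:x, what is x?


Cross multiply: 15 × x = 5 × 4
15x = 20
x = 20 / 15
= 1.33

1.33


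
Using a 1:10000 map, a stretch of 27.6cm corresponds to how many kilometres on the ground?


Real distance = map distance × scale
= 27.6cm × 10000
= 276000 cm = 2760.0 m
= 2.760 km

2.760 km


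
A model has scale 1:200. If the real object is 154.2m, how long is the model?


Model size = real / scale
= 154.2 / 200
= 0.7710 m

0.7710 m


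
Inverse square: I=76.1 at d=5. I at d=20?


I₁d₁² = I₂d₂²
I₂ = I₁ × (d₁/d₂)²
= 76.1 × (5/20)²
= 76.1 × 25/400
= 1902.5/400
≈ 4.7563

4.7563


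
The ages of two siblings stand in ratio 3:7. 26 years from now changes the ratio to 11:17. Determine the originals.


Let A = 3k, B = 7k.
(3k + 26) / (7k + 26) = 11/17
Cross-multiply: 17(3k + 26) = 11(7k + 26)
51k + 442 = 77k + 286
51k - 77k = 286 - 442
-26k = -156
k = -156/-26 = 6
A = 3×6 = 18, B = 7×6 = 42
= A = 18, B = 42

A = 18, B = 42


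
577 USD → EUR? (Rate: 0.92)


Amount × rate = 577 × 0.92
= 530.84 EUR

530.84 EUR


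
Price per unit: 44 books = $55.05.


Unit rate = total / quantity
= 55.05 / 44
= $1.25 per unit

$1.25 per unit


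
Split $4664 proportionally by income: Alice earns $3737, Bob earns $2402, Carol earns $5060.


Total income = 3737 + 2402 + 5060 = $11199
Alice: $4664 × 3737/11199 = $1556.33
Bob: $4664 × 2402/11199 = $1000.35
Carol: $4664 × 5060/11199 = $2107.32
= Alice: $1556.33, Bob: $1000.35, Carol: $2107.32

Alice: $1556.33, Bob: $1000.35, Carol: $2107.32


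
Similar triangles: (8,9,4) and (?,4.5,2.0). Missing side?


Scale factor = 4.5/9 = 0.5
Missing side = 8 × 0.5
= 4.0

4.0


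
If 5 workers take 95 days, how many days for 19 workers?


Inverse proportion: x × y = constant
k = 5 × 95 = 475
y₂ = k / 19 = 475 / 19
= 25.00

25.00


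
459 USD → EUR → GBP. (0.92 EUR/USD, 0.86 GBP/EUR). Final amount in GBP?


Step 1: 459 USD × 0.92 = 422.28 EUR
Step 2: 422.28 EUR × 0.86 = 363.16 GBP
Implied rate USD→GBP = 0.92 × 0.86 = 0.7912
= 363.16 GBP

363.16 GBP


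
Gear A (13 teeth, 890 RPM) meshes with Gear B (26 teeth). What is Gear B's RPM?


Gear ratio = 13:26 = 1:2
RPM_B = RPM_A × (teeth_A / teeth_B)
= 890 × (13/26)
= 445.0 RPM

445.0 RPM


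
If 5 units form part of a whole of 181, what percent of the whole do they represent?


Percentage = (part / whole) × 100
= (5 / 181) × 100
≈ 2.76%

2.76%


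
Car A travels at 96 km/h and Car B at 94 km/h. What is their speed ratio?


Ratio = 96:94
GCD = 2
Simplified = 48:47
Time ratio (same distance) = 47:48
Speed ratio = 48:47

48:47


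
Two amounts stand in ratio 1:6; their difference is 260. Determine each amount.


Let A = 1k, B = 6k.
6k - 1k = 260
5k = 260 → k = 260/5 = 52
A = 1×52 = 52, B = 6×52 = 312
= A = 52, B = 312

A = 52, B = 312


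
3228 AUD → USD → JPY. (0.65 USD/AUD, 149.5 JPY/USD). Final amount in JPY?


Step 1: 3228 AUD × 0.65 = 2098.20 USD
Step 2: 2098.20 USD × 149.5 = 313680.90 JPY
Implied rate AUD→JPY = 0.65 × 149.5 = 97.1750
= 313680.90 JPY

313680.90 JPY


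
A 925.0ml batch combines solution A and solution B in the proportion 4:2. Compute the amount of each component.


Total parts = 4 + 2 = 6
solution A: 925.0 × 4/6 = 616.7ml
solution B: 925.0 × 2/6 = 308.3ml
= 616.7ml and 308.3ml

616.7ml and 308.3ml


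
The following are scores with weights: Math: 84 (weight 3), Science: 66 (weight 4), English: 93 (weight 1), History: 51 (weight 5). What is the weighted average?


Numerator = 84×3 + 66×4 + 93×1 + 51×5
= 252 + 264 + 93 + 255
= 864
Total weight = 13
Weighted avg = 864/13
= 66.46

66.46


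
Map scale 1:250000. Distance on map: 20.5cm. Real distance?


Real distance = map distance × scale
= 20.5cm × 250000
= 5125000 cm = 51250.0 m
= 51.250 km

51.250 km


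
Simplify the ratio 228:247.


GCD(228, 247) = 19
228/19 : 247/19
= 12:13

12:13


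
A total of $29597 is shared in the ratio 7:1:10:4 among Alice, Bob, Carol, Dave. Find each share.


Total parts = 7 + 1 + 10 + 4 = 22
Alice: 29597 × 7/22 = 9417.23
Bob: 29597 × 1/22 = 1345.32
Carol: 29597 × 10/22 = 13453.18
Dave: 29597 × 4/22 = 5381.27
= Alice: $9417.23, Bob: $1345.32, Carol: $13453.18, Dave: $5381.27

Alice: $9417.23, Bob: $1345.32, Carol: $13453.18, Dave: $5381.27


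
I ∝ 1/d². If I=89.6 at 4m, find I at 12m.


I₁d₁² = I₂d₂²
I₂ = I₁ × (d₁/d₂)²
= 89.6 × (4/12)²
= 89.6 × 16/144
= 1433.6/144
≈ 9.9556

9.9556


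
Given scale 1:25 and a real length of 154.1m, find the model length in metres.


Model size = real / scale
= 154.1 / 25
= 6.1640 m

6.1640 m


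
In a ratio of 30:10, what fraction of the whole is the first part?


Total parts = 30 + 10 = 40
First part: 30/40 = 3/4
= 3/4

3/4


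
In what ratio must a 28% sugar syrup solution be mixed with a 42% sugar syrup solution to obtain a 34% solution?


Let x parts of 28% mix with y parts of 42%.
28x + 42y = 34(x + y)
28x + 42y = 34x + 34y
x(28 - 34) = y(34 - 42)
x/y = (42 - 34)/(34 - 28) = 8/6
Simplify: 4:3
= 4:3

4:3


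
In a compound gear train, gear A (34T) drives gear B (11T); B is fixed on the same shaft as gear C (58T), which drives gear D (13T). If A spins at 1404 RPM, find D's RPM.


Stage 1: RPM_B = RPM_A × t_A/t_B = 1404 × 34/11 = 47736/11 ≈ 4339.64
B and C share a shaft → RPM_C = RPM_B
Stage 2: RPM_D = RPM_C × t_C/t_D = RPM_A × (t_A×t_C)/(t_B×t_D)
Overall ratio = (34×58)/(11×13) = 1972/143
RPM_D = 1404 × 1972/143 = 2768688/143
≈ 19361.45 RPM

19361.45 RPM


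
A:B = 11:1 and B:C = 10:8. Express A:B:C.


Match B: multiply A:B by 10 → 110:10
Multiply B:C by 1 → 10:8
Combined: 110:10:8
GCD = 2
= 55:5:4

55:5:4


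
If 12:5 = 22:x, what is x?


Cross multiply: 12 × x = 5 × 22
12x = 110
x = 110 / 12
= 9.17

9.17


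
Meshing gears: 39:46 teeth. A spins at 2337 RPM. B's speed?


Gear ratio = 39:46 = 39:46
RPM_B = RPM_A × (teeth_A / teeth_B)
= 2337 × (39/46)
= 1981.4 RPM

1981.4 RPM


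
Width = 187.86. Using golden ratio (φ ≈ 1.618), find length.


φ = (1 + √5) / 2 ≈ 1.618
Length = width × φ = 187.86 × 1.618 = 303.95748
≈ 303.96

303.96


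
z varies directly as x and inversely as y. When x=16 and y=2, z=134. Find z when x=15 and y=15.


z = k·x/y
Solve for k using the known point: k = z·y/x = 134×2/16 = 268/16 = 16.7500
Now evaluate at x=15, y=15:
z = k × 15 / 15 = (268 × 15) / (16 × 15) = 4020/240
= 16.7500

16.7500


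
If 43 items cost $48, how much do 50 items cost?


Direct proportion: y/x = constant
k = 48/43 ≈ 1.1163
y₂ = k × 50 = 48 × 50 / 43 = 2400/43
≈ 55.81

55.81


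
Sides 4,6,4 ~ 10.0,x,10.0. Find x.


Scale factor = 10.0/4 = 2.5
Missing side = 6 × 2.5
= 15.0

15.0


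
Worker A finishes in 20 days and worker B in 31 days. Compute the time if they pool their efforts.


Rate of A = 1/20 per day
Rate of B = 1/31 per day
Combined rate = 1/20 + 1/31 = 51/620 ≈ 0.0823 per day
Days = 1 / combined rate = 620/51
≈ 12.16 days

12.16 days


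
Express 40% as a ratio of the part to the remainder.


40% means 40 parts out of 100; remainder = 60
Part : remainder = 40:60
GCD = 20
= 2:3

2:3


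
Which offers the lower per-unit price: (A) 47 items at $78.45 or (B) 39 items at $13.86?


Deal A: $78.45/47 = $1.6691/unit
Deal B: $13.86/39 = $0.3554/unit
B is cheaper per unit
= Deal B

Deal B


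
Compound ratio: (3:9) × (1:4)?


Compound ratio = (3×1) : (9×4)
= 3:36
GCD = 3
= 1:12

1:12


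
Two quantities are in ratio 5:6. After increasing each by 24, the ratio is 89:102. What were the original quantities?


Let A = 5k, B = 6k.
(5k + 24) / (6k + 24) = 89/102
Cross-multiply: 102(5k + 24) = 89(6k + 24)
510k + 2448 = 534k + 2136
510k - 534k = 2136 - 2448
-24k = -312
k = -312/-24 = 13
A = 5×13 = 65, B = 6×13 = 78
= A = 65, B = 78

A = 65, B = 78


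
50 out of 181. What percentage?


Percentage = (part / whole) × 100
= (50 / 181) × 100
≈ 27.62%

27.62%


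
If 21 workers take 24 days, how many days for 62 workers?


Inverse proportion: x × y = constant
k = 21 × 24 = 504
y₂ = k / 62 = 504 / 62
= 8.13

8.13


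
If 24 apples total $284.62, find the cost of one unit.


Unit rate = total / quantity
= 284.62 / 24
= $11.86 per unit

$11.86 per unit


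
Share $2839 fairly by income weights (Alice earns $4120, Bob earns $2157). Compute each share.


Total income = 4120 + 2157 = $6277
Alice: $2839 × 4120/6277 = $1863.42
Bob: $2839 × 2157/6277 = $975.58
= Alice: $1863.42, Bob: $975.58

Alice: $1863.42, Bob: $975.58


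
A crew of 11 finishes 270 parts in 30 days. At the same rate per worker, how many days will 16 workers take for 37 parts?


Days ∝ work / workers, so d₂ = d₁ × (m₁/m₂) × (w₂/w₁)
Workers factor (inverse): 11/16 = 0.6875
Work factor (direct): 37/270 ≈ 0.1370
d₂ = 30 × 11/16 × 37/270 = (30 × 11 × 37) / (16 × 270) = 12210/4320
≈ 2.83 days

2.83 days


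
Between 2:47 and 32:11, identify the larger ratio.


2/47 = 0.0426
32/11 = 2.9091
0.0426 < 2.9091, so 2:47 is less
= 32:11

32:11


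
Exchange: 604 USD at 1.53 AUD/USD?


Amount × rate = 604 × 1.53
= 924.12 AUD

924.12 AUD


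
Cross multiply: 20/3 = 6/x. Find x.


Cross multiply: 20 × x = 3 × 6
20x = 18
x = 18 / 20
= 0.90

0.90


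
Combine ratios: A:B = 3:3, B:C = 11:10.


Match B: multiply A:B by 11 → 33:33
Multiply B:C by 3 → 33:30
Combined: 33:33:30
GCD = 3
= 11:11:10

11:11:10


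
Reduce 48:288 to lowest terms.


GCD(48, 288) = 48
48/48 : 288/48
= 1:6

1:6


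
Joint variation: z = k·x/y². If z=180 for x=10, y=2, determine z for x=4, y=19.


z = k·x/y²
Solve for k using the known point: k = z·y²/x = 180×4/10 = 720/10 = 72.0000
Now evaluate at x=4, y=19:
z = k × 4 / 361 = (720 × 4) / (10 × 361) = 2880/3610
≈ 0.7978

0.7978


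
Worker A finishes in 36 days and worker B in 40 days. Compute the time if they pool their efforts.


Rate of A = 1/36 per day
Rate of B = 1/40 per day
Combined rate = 1/36 + 1/40 = 76/1440 ≈ 0.0528 per day
Days = 1 / combined rate = 1440/76
≈ 18.95 days

18.95 days


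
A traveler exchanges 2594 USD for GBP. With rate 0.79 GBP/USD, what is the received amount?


Amount × rate = 2594 × 0.79
= 2049.26 GBP

2049.26 GBP


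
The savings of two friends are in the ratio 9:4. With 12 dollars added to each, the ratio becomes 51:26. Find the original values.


Let A = 9k, B = 4k.
(9k + 12) / (4k + 12) = 51/26
Cross-multiply: 26(9k + 12) = 51(4k + 12)
234k + 312 = 204k + 612
234k - 204k = 612 - 312
30k = 300
k = 300/30 = 10
A = 9×10 = 90, B = 4×10 = 40
= A = 90, B = 40

A = 90, B = 40


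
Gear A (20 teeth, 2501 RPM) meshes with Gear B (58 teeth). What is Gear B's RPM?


Gear ratio = 20:58 = 10:29
RPM_B = RPM_A × (teeth_A / teeth_B)
= 2501 × (20/58)
= 862.4 RPM

862.4 RPM


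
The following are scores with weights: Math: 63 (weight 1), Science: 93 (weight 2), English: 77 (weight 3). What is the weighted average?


Numerator = 63×1 + 93×2 + 77×3
= 63 + 186 + 231
= 480
Total weight = 6
Weighted avg = 480/6
= 80.00

80.00


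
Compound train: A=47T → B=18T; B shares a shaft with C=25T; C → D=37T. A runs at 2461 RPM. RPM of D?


Stage 1: RPM_B = RPM_A × t_A/t_B = 2461 × 47/18 = 115667/18 ≈ 6425.94
B and C share a shaft → RPM_C = RPM_B
Stage 2: RPM_D = RPM_C × t_C/t_D = RPM_A × (t_A×t_C)/(t_B×t_D)
Overall ratio = (47×25)/(18×37) = 1175/666
RPM_D = 2461 × 1175/666 = 2891675/666
≈ 4341.85 RPM

4341.85 RPM


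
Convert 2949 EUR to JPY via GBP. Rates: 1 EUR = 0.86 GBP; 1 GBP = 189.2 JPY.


Step 1: 2949 EUR × 0.86 = 2536.14 GBP
Step 2: 2536.14 GBP × 189.2 = 479837.69 JPY
Implied rate EUR→JPY = 0.86 × 189.2 = 162.7120
= 479837.69 JPY

479837.69 JPY


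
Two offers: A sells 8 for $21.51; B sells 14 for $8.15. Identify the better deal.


Deal A: $21.51/8 = $2.6888/unit
Deal B: $8.15/14 = $0.5821/unit
B is cheaper per unit
= Deal B

Deal B


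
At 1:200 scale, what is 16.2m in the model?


Model size = real / scale
= 16.2 / 200
= 0.0810 m

0.0810 m


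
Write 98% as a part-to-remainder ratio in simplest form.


98% means 98 parts out of 100; remainder = 2
Part : remainder = 98:2
GCD = 2
= 49:1

49:1


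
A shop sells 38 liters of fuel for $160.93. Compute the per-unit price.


Unit rate = total / quantity
= 160.93 / 38
= $4.24 per unit

$4.24 per unit


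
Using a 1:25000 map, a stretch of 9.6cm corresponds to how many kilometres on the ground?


Real distance = map distance × scale
= 9.6cm × 25000
= 240000 cm = 2400.0 m
= 2.400 km

2.400 km


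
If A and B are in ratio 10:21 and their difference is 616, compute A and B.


Let A = 10k, B = 21k.
21k - 10k = 616
11k = 616 → k = 616/11 = 56
A = 10×56 = 560, B = 21×56 = 1176
= A = 560, B = 1176

A = 560, B = 1176


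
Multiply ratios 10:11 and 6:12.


Compound ratio = (10×6) : (11×12)
= 60:132
GCD = 12
= 5:11

5:11


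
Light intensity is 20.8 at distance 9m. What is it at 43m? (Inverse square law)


I₁d₁² = I₂d₂²
I₂ = I₁ × (d₁/d₂)²
= 20.8 × (9/43)²
= 20.8 × 81/1849
= 1684.8/1849
≈ 0.9112

0.9112


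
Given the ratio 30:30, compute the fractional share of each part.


Total parts = 30 + 30 = 60
First part: 30/60 = 1/2
Second part: 30/60 = 1/2
= 1/2 and 1/2

1/2 and 1/2


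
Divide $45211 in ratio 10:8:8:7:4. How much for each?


Total parts = 10 + 8 + 8 + 7 + 4 = 37
Part 1: 45211 × 10/37 = 12219.19
Part 2: 45211 × 8/37 = 9775.35
Part 3: 45211 × 8/37 = 9775.35
Part 4: 45211 × 7/37 = 8553.43
Part 5: 45211 × 4/37 = 4887.68
= Part 1: $12219.19, Part 2: $9775.35, Part 3: $9775.35, Part 4: $8553.43, Part 5: $4887.68

Part 1: $12219.19, Part 2: $9775.35, Part 3: $9775.35, Part 4: $8553.43, Part 5: $4887.68


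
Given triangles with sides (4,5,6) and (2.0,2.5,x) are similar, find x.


Scale factor = 2.0/4 = 0.5
Missing side = 6 × 0.5
= 3.0

3.0


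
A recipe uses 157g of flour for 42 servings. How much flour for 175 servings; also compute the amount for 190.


Direct proportion: y/x = constant
k = 157/42 ≈ 3.7381
y at x=175: k × 175 = 157 × 175 / 42 = 27475/42 ≈ 654.17
y at x=190: k × 190 = 157 × 190 / 42 = 29830/42 ≈ 710.24
= 654.17 and 710.24

654.17 and 710.24


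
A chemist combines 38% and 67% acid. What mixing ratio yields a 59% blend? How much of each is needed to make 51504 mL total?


Let x parts of 38% mix with y parts of 67%.
38x + 67y = 59(x + y)
38x + 67y = 59x + 59y
x(38 - 59) = y(59 - 67)
x/y = (67 - 59)/(59 - 38) = 8/21
Simplify: 8:21
Total parts = 29; one part = 51504/29 = 1776.00 mL
38% solution: 8×1776.00 = 14208.00 mL
67% solution: 21×1776.00 = 37296.00 mL
= ratio 8:21; 14208.00 mL and 37296.00 mL

ratio 8:21; 14208.00 mL and 37296.00 mL


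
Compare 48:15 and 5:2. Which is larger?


48/15 = 3.2000
5/2 = 2.5000
3.2000 > 2.5000, so 48:15 is greater
= 48:15

48:15


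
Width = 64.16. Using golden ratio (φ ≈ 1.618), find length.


φ = (1 + √5) / 2 ≈ 1.618
Length = width × φ = 64.16 × 1.618 = 103.81088
≈ 103.81

103.81


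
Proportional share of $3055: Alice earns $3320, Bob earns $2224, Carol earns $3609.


Total income = 3320 + 2224 + 3609 = $9153
Alice: $3055 × 3320/9153 = $1108.12
Bob: $3055 × 2224/9153 = $742.31
Carol: $3055 × 3609/9153 = $1204.58
= Alice: $1108.12, Bob: $742.31, Carol: $1204.58

Alice: $1108.12, Bob: $742.31, Carol: $1204.58


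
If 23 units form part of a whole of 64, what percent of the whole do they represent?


Percentage = (part / whole) × 100
= (23 / 64) × 100
≈ 35.94%

35.94%


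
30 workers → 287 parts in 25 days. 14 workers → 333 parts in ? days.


Days ∝ work / workers, so d₂ = d₁ × (m₁/m₂) × (w₂/w₁)
Workers factor (inverse): 30/14 ≈ 2.1429
Work factor (direct): 333/287 ≈ 1.1603
d₂ = 25 × 30/14 × 333/287 = (25 × 30 × 333) / (14 × 287) = 249750/4018
≈ 62.16 days

62.16 days


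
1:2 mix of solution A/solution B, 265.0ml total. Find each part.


Total parts = 1 + 2 = 3
solution A: 265.0 × 1/3 = 88.3ml
solution B: 265.0 × 2/3 = 176.7ml
= 88.3ml and 176.7ml

88.3ml and 176.7ml


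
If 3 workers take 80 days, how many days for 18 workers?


Inverse proportion: x × y = constant
k = 3 × 80 = 240
y₂ = k / 18 = 240 / 18
= 13.33

13.33


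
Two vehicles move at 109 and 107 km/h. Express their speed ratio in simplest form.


Ratio = 109:107
GCD = 1
Simplified = 109:107
Time ratio (same distance) = 107:109
Speed ratio = 109:107

109:107


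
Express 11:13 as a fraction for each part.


Total parts = 11 + 13 = 24
First part: 11/24 = 11/24
Second part: 13/24 = 13/24
= 11/24 and 13/24

11/24 and 13/24


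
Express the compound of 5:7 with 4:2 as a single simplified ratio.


Compound ratio = (5×4) : (7×2)
= 20:14
GCD = 2
= 10:7

10:7
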